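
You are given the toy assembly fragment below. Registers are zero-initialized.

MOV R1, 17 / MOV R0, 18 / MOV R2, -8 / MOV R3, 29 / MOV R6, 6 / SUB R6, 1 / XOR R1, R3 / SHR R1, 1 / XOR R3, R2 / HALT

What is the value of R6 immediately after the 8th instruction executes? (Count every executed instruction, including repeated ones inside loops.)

MOV R1, 17 → R1=17
MOV R0, 18 → R0=18
MOV R2, -8 → R2=-8
MOV R3, 29 → R3=29
MOV R6, 6 → R6=6
SUB R6, 1 → R6=6-1=5
XOR R1, R3 → R1=17^29=12
SHR R1, 1 → R1=12>>1=6
After step 8: R6 = 5.

5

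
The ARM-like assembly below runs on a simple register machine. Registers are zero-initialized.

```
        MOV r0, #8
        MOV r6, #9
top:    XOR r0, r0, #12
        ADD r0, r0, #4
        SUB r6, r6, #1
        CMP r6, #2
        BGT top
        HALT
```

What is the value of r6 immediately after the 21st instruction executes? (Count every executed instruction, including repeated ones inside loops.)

5

r0=8
r6=9
r0=8^12=4
r0=4+4=8
r6=9-1=8
CMP r6, #2  (cmp 8,2)
BGT top: taken
r0=8^12=4
r0=4+4=8
r6=8-1=7
CMP r6, #2  (cmp 7,2)
BGT top: taken
r0=8^12=4
r0=4+4=8
r6=7-1=6
CMP r6, #2  (cmp 6,2)
BGT top: taken
r0=8^12=4
r0=4+4=8
r6=6-1=5
CMP r6, #2  (cmp 5,2)
After step 21: r6 = 5.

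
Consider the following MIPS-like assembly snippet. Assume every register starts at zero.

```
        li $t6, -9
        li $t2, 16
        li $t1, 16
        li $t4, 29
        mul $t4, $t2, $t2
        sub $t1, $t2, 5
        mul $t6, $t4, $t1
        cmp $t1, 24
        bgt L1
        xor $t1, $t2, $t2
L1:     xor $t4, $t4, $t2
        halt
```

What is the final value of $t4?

272

$t6=-9
$t2=16
$t1=16
$t4=29
$t4=16*16=256
$t1=16-5=11
$t6=256*11=2816
cmp $t1, 24  (cmp 11,24)
bgt L1: not taken
$t1=16^16=0
$t4=256^16=272
halt.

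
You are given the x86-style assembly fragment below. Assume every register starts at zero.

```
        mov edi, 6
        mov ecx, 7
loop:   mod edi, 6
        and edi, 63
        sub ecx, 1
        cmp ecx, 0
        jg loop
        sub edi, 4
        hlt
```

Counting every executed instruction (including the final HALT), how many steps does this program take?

after mov edi, 6: edi=6
after mov ecx, 7: ecx=7
after mod edi, 6: edi=6%6=0
after and edi, 63: edi=0&63=0
after sub ecx, 1: ecx=7-1=6
cmp ecx, 0  (cmp 6,0)
jg loop: taken
after mod edi, 6: edi=0%6=0
after and edi, 63: edi=0&63=0
after sub ecx, 1: ecx=6-1=5
cmp ecx, 0  (cmp 5,0)
jg loop: taken
after mod edi, 6: edi=0%6=0
after and edi, 63: edi=0&63=0
after sub ecx, 1: ecx=5-1=4
cmp ecx, 0  (cmp 4,0)
jg loop: taken
after mod edi, 6: edi=0%6=0
after and edi, 63: edi=0&63=0
after sub ecx, 1: ecx=4-1=3
cmp ecx, 0  (cmp 3,0)
jg loop: taken
after mod edi, 6: edi=0%6=0
after and edi, 63: edi=0&63=0
after sub ecx, 1: ecx=3-1=2
cmp ecx, 0  (cmp 2,0)
jg loop: taken
after mod edi, 6: edi=0%6=0
after and edi, 63: edi=0&63=0
after sub ecx, 1: ecx=2-1=1
cmp ecx, 0  (cmp 1,0)
jg loop: taken
after mod edi, 6: edi=0%6=0
after and edi, 63: edi=0&63=0
after sub ecx, 1: ecx=1-1=0
cmp ecx, 0  (cmp 0,0)
jg loop: not taken
after sub edi, 4: edi=0-4=-4
halt.
Total executed instructions: 39.

39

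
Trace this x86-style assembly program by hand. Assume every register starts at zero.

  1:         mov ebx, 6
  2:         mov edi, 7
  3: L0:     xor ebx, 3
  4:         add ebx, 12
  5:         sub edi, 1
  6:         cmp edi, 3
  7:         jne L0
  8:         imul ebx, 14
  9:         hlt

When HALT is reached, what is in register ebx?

ebx=6
edi=7
ebx=6^3=5
ebx=5+12=17
edi=7-1=6
cmp edi, 3  (cmp 6,3)
jne L0: taken
ebx=17^3=18
ebx=18+12=30
edi=6-1=5
cmp edi, 3  (cmp 5,3)
jne L0: taken
ebx=30^3=29
ebx=29+12=41
edi=5-1=4
cmp edi, 3  (cmp 4,3)
jne L0: taken
ebx=41^3=42
ebx=42+12=54
edi=4-1=3
cmp edi, 3  (cmp 3,3)
jne L0: not taken
ebx=54*14=756
halt.

756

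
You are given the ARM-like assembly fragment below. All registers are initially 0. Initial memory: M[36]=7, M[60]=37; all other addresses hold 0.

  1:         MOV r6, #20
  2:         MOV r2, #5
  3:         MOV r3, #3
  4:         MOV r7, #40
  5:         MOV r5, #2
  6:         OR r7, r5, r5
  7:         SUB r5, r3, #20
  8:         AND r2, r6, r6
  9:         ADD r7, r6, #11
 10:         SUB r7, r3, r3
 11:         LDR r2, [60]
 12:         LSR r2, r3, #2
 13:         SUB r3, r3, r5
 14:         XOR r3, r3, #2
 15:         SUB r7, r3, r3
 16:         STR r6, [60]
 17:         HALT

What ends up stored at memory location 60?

20

MOV r6, #20 → r6=20
MOV r2, #5 → r2=5
MOV r3, #3 → r3=3
MOV r7, #40 → r7=40
MOV r5, #2 → r5=2
OR r7, r5, r5 → r7=2|2=2
SUB r5, r3, #20 → r5=3-20=-17
AND r2, r6, r6 → r2=20&20=20
ADD r7, r6, #11 → r7=20+11=31
SUB r7, r3, r3 → r7=3-3=0
LDR r2, [60] → r2=M[60]=37
LSR r2, r3, #2 → r2=3>>2=0
SUB r3, r3, r5 → r3=3-(-17)=20
XOR r3, r3, #2 → r3=20^2=22
SUB r7, r3, r3 → r7=22-22=0
STR r6, [60] → M[60]=20
halt.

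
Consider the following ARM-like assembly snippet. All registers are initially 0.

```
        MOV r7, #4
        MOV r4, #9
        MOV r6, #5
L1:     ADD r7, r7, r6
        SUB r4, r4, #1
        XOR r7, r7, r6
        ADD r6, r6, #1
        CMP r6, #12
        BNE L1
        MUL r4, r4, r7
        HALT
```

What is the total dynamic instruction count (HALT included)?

r7=4
r4=9
r6=5
r7=4+5=9
r4=9-1=8
r7=9^5=12
r6=5+1=6
CMP r6, #12  (cmp 6,12)
BNE L1: taken
r7=12+6=18
r4=8-1=7
r7=18^6=20
r6=6+1=7
CMP r6, #12  (cmp 7,12)
BNE L1: taken
r7=20+7=27
r4=7-1=6
r7=27^7=28
r6=7+1=8
CMP r6, #12  (cmp 8,12)
BNE L1: taken
r7=28+8=36
r4=6-1=5
r7=36^8=44
r6=8+1=9
CMP r6, #12  (cmp 9,12)
BNE L1: taken
r7=44+9=53
r4=5-1=4
r7=53^9=60
r6=9+1=10
CMP r6, #12  (cmp 10,12)
BNE L1: taken
r7=60+10=70
r4=4-1=3
r7=70^10=76
r6=10+1=11
CMP r6, #12  (cmp 11,12)
BNE L1: taken
r7=76+11=87
r4=3-1=2
r7=87^11=92
r6=11+1=12
CMP r6, #12  (cmp 12,12)
BNE L1: not taken
r4=2*92=184
halt.
Total executed instructions: 47.

47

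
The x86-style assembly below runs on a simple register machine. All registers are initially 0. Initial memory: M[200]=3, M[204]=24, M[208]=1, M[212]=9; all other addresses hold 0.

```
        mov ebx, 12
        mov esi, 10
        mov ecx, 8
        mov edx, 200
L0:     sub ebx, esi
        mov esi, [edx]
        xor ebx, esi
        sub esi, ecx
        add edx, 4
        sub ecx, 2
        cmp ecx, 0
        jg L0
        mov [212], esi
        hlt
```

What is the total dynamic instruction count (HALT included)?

38

ebx=12
esi=10
ecx=8
edx=200
ebx=12-10=2
esi=M[200]=3
ebx=2^3=1
esi=3-8=-5
edx=200+4=204
ecx=8-2=6
cmp ecx, 0  (cmp 6,0)
jg L0: taken
ebx=1-(-5)=6
esi=M[204]=24
ebx=6^24=30
esi=24-6=18
edx=204+4=208
ecx=6-2=4
cmp ecx, 0  (cmp 4,0)
jg L0: taken
ebx=30-18=12
esi=M[208]=1
ebx=12^1=13
esi=1-4=-3
edx=208+4=212
ecx=4-2=2
cmp ecx, 0  (cmp 2,0)
jg L0: taken
ebx=13-(-3)=16
esi=M[212]=9
ebx=16^9=25
esi=9-2=7
edx=212+4=216
ecx=2-2=0
cmp ecx, 0  (cmp 0,0)
jg L0: not taken
mov [212], esi → M[212]=7
halt.
Total executed instructions: 38.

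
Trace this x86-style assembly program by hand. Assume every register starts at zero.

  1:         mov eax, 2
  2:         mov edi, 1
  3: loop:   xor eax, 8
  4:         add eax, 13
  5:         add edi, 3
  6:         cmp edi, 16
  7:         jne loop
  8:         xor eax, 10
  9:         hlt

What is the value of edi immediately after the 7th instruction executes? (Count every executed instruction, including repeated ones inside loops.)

after mov eax, 2: eax=2
after mov edi, 1: edi=1
after xor eax, 8: eax=2^8=10
after add eax, 13: eax=10+13=23
after add edi, 3: edi=1+3=4
cmp edi, 16  (cmp 4,16)
jne loop: taken
After step 7: edi = 4.

4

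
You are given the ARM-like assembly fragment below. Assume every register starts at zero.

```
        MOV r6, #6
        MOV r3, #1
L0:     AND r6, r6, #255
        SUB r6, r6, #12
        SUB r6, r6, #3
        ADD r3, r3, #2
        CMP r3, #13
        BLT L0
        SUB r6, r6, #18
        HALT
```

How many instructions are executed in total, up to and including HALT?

40

after MOV r6, #6: r6=6
after MOV r3, #1: r3=1
after AND r6, r6, #255: r6=6&255=6
after SUB r6, r6, #12: r6=6-12=-6
after SUB r6, r6, #3: r6=(-6)-3=-9
after ADD r3, r3, #2: r3=1+2=3
CMP r3, #13  (cmp 3,13)
BLT L0: taken
after AND r6, r6, #255: r6=(-9)&255=247
after SUB r6, r6, #12: r6=247-12=235
after SUB r6, r6, #3: r6=235-3=232
after ADD r3, r3, #2: r3=3+2=5
CMP r3, #13  (cmp 5,13)
BLT L0: taken
after AND r6, r6, #255: r6=232&255=232
after SUB r6, r6, #12: r6=232-12=220
after SUB r6, r6, #3: r6=220-3=217
after ADD r3, r3, #2: r3=5+2=7
CMP r3, #13  (cmp 7,13)
BLT L0: taken
after AND r6, r6, #255: r6=217&255=217
after SUB r6, r6, #12: r6=217-12=205
after SUB r6, r6, #3: r6=205-3=202
after ADD r3, r3, #2: r3=7+2=9
CMP r3, #13  (cmp 9,13)
BLT L0: taken
after AND r6, r6, #255: r6=202&255=202
after SUB r6, r6, #12: r6=202-12=190
after SUB r6, r6, #3: r6=190-3=187
after ADD r3, r3, #2: r3=9+2=11
CMP r3, #13  (cmp 11,13)
BLT L0: taken
after AND r6, r6, #255: r6=187&255=187
after SUB r6, r6, #12: r6=187-12=175
after SUB r6, r6, #3: r6=175-3=172
after ADD r3, r3, #2: r3=11+2=13
CMP r3, #13  (cmp 13,13)
BLT L0: not taken
after SUB r6, r6, #18: r6=172-18=154
halt.
Total executed instructions: 40.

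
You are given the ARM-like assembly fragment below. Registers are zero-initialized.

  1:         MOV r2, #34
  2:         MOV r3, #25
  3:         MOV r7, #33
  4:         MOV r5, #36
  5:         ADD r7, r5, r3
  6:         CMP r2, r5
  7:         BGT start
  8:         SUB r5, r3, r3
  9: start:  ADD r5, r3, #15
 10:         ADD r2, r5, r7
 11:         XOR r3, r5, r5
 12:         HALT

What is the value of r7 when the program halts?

MOV r2, #34 → r2=34
MOV r3, #25 → r3=25
MOV r7, #33 → r7=33
MOV r5, #36 → r5=36
ADD r7, r5, r3 → r7=36+25=61
CMP r2, r5  (cmp 34,36)
BGT start: not taken
SUB r5, r3, r3 → r5=25-25=0
ADD r5, r3, #15 → r5=25+15=40
ADD r2, r5, r7 → r2=40+61=101
XOR r3, r5, r5 → r3=40^40=0
halt.

61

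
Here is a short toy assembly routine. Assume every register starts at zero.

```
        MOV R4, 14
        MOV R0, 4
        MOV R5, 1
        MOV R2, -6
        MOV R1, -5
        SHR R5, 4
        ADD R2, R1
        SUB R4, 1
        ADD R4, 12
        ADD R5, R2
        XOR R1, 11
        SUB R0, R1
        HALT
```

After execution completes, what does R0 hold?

20

R4=14
R0=4
R5=1
R2=-6
R1=-5
R5=1>>4=0
R2=(-6)+(-5)=-11
R4=14-1=13
R4=13+12=25
R5=0+(-11)=-11
R1=(-5)^11=-16
R0=4-(-16)=20
halt.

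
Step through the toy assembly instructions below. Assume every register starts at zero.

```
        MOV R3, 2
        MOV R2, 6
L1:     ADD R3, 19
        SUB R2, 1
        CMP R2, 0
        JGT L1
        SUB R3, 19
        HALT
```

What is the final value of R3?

R3=2
R2=6
R3=2+19=21
R2=6-1=5
CMP R2, 0  (cmp 5,0)
JGT L1: taken
R3=21+19=40
R2=5-1=4
CMP R2, 0  (cmp 4,0)
JGT L1: taken
R3=40+19=59
R2=4-1=3
CMP R2, 0  (cmp 3,0)
JGT L1: taken
R3=59+19=78
R2=3-1=2
CMP R2, 0  (cmp 2,0)
JGT L1: taken
R3=78+19=97
R2=2-1=1
CMP R2, 0  (cmp 1,0)
JGT L1: taken
R3=97+19=116
R2=1-1=0
CMP R2, 0  (cmp 0,0)
JGT L1: not taken
R3=116-19=97
halt.

97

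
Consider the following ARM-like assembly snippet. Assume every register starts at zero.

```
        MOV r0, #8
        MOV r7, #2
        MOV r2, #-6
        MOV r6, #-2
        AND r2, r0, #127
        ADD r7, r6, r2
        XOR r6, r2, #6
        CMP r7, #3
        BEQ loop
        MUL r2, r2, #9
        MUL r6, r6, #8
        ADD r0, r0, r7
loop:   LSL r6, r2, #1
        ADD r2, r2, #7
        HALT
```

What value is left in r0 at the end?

r0=8
r7=2
r2=-6
r6=-2
r2=8&127=8
r7=(-2)+8=6
r6=8^6=14
CMP r7, #3  (cmp 6,3)
BEQ loop: not taken
r2=8*9=72
r6=14*8=112
r0=8+6=14
r6=72<<1=144
r2=72+7=79
halt.

14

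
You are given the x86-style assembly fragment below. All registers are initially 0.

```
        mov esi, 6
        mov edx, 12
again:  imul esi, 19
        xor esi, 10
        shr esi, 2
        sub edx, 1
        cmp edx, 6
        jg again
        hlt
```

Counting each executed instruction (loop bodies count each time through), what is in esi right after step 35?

esi=6
edx=12
esi=6*19=114
esi=114^10=120
esi=120>>2=30
edx=12-1=11
cmp edx, 6  (cmp 11,6)
jg again: taken
esi=30*19=570
esi=570^10=560
esi=560>>2=140
edx=11-1=10
cmp edx, 6  (cmp 10,6)
jg again: taken
esi=140*19=2660
esi=2660^10=2670
esi=2670>>2=667
edx=10-1=9
cmp edx, 6  (cmp 9,6)
jg again: taken
esi=667*19=12673
esi=12673^10=12683
esi=12683>>2=3170
edx=9-1=8
cmp edx, 6  (cmp 8,6)
jg again: taken
esi=3170*19=60230
esi=60230^10=60236
esi=60236>>2=15059
edx=8-1=7
cmp edx, 6  (cmp 7,6)
jg again: taken
esi=15059*19=286121
esi=286121^10=286115
esi=286115>>2=71528
After step 35: esi = 71528.

71528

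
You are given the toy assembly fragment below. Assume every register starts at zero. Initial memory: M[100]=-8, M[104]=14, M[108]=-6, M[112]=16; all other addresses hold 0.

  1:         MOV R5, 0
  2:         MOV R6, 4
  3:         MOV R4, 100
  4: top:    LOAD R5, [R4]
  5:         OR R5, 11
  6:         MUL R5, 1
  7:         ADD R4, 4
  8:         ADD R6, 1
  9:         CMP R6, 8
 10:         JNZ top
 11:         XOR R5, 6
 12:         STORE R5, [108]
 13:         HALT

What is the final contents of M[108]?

29

MOV R5, 0 → R5=0
MOV R6, 4 → R6=4
MOV R4, 100 → R4=100
LOAD R5, [R4] → R5=M[100]=-8
OR R5, 11 → R5=(-8)|11=-5
MUL R5, 1 → R5=(-5)*1=-5
ADD R4, 4 → R4=100+4=104
ADD R6, 1 → R6=4+1=5
CMP R6, 8  (cmp 5,8)
JNZ top: taken
LOAD R5, [R4] → R5=M[104]=14
OR R5, 11 → R5=14|11=15
MUL R5, 1 → R5=15*1=15
ADD R4, 4 → R4=104+4=108
ADD R6, 1 → R6=5+1=6
CMP R6, 8  (cmp 6,8)
JNZ top: taken
LOAD R5, [R4] → R5=M[108]=-6
OR R5, 11 → R5=(-6)|11=-5
MUL R5, 1 → R5=(-5)*1=-5
ADD R4, 4 → R4=108+4=112
ADD R6, 1 → R6=6+1=7
CMP R6, 8  (cmp 7,8)
JNZ top: taken
LOAD R5, [R4] → R5=M[112]=16
OR R5, 11 → R5=16|11=27
MUL R5, 1 → R5=27*1=27
ADD R4, 4 → R4=112+4=116
ADD R6, 1 → R6=7+1=8
CMP R6, 8  (cmp 8,8)
JNZ top: not taken
XOR R5, 6 → R5=27^6=29
STORE R5, [108] → M[108]=29
halt.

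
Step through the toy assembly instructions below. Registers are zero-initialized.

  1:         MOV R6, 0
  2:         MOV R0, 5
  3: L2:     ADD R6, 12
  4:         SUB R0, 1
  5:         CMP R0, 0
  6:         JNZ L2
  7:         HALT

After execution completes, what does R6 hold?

MOV R6, 0 → R6=0
MOV R0, 5 → R0=5
ADD R6, 12 → R6=0+12=12
SUB R0, 1 → R0=5-1=4
CMP R0, 0  (cmp 4,0)
JNZ L2: taken
ADD R6, 12 → R6=12+12=24
SUB R0, 1 → R0=4-1=3
CMP R0, 0  (cmp 3,0)
JNZ L2: taken
ADD R6, 12 → R6=24+12=36
SUB R0, 1 → R0=3-1=2
CMP R0, 0  (cmp 2,0)
JNZ L2: taken
ADD R6, 12 → R6=36+12=48
SUB R0, 1 → R0=2-1=1
CMP R0, 0  (cmp 1,0)
JNZ L2: taken
ADD R6, 12 → R6=48+12=60
SUB R0, 1 → R0=1-1=0
CMP R0, 0  (cmp 0,0)
JNZ L2: not taken
halt.

60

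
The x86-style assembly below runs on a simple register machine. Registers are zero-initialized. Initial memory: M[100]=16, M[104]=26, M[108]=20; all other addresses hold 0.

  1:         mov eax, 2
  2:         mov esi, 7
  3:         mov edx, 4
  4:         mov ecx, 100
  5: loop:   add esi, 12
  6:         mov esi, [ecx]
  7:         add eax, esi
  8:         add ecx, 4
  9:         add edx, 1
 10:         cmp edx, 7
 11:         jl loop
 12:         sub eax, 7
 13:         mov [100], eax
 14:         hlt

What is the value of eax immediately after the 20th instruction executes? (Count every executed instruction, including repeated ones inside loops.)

44

mov eax, 2 → eax=2
mov esi, 7 → esi=7
mov edx, 4 → edx=4
mov ecx, 100 → ecx=100
add esi, 12 → esi=7+12=19
mov esi, [ecx] → esi=M[100]=16
add eax, esi → eax=2+16=18
add ecx, 4 → ecx=100+4=104
add edx, 1 → edx=4+1=5
cmp edx, 7  (cmp 5,7)
jl loop: taken
add esi, 12 → esi=16+12=28
mov esi, [ecx] → esi=M[104]=26
add eax, esi → eax=18+26=44
add ecx, 4 → ecx=104+4=108
add edx, 1 → edx=5+1=6
cmp edx, 7  (cmp 6,7)
jl loop: taken
add esi, 12 → esi=26+12=38
mov esi, [ecx] → esi=M[108]=20
After step 20: eax = 44.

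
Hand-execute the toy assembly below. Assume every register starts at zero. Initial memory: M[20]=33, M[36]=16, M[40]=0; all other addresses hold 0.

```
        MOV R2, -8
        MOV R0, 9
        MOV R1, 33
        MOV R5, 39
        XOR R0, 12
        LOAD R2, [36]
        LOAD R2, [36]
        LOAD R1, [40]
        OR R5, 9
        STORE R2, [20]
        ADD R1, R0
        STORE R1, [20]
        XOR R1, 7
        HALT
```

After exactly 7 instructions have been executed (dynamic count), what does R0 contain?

MOV R2, -8 → R2=-8
MOV R0, 9 → R0=9
MOV R1, 33 → R1=33
MOV R5, 39 → R5=39
XOR R0, 12 → R0=9^12=5
LOAD R2, [36] → R2=M[36]=16
LOAD R2, [36] → R2=M[36]=16
After step 7: R0 = 5.

5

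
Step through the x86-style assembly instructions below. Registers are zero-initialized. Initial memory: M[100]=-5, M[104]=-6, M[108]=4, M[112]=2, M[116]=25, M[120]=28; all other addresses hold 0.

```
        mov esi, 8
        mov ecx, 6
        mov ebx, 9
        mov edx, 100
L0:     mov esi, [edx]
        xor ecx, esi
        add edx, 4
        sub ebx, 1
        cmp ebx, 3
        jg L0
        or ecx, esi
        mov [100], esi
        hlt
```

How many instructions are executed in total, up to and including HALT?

esi=8
ecx=6
ebx=9
edx=100
esi=M[100]=-5
ecx=6^(-5)=-3
edx=100+4=104
ebx=9-1=8
cmp ebx, 3  (cmp 8,3)
jg L0: taken
esi=M[104]=-6
ecx=(-3)^(-6)=7
edx=104+4=108
ebx=8-1=7
cmp ebx, 3  (cmp 7,3)
jg L0: taken
esi=M[108]=4
ecx=7^4=3
edx=108+4=112
ebx=7-1=6
cmp ebx, 3  (cmp 6,3)
jg L0: taken
esi=M[112]=2
ecx=3^2=1
edx=112+4=116
ebx=6-1=5
cmp ebx, 3  (cmp 5,3)
jg L0: taken
esi=M[116]=25
ecx=1^25=24
edx=116+4=120
ebx=5-1=4
cmp ebx, 3  (cmp 4,3)
jg L0: taken
esi=M[120]=28
ecx=24^28=4
edx=120+4=124
ebx=4-1=3
cmp ebx, 3  (cmp 3,3)
jg L0: not taken
ecx=4|28=28
mov [100], esi → M[100]=28
halt.
Total executed instructions: 43.

43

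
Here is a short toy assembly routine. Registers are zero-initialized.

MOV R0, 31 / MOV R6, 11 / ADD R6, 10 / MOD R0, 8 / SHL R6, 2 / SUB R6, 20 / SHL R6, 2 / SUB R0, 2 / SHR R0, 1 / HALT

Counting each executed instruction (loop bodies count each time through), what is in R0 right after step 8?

5

after MOV R0, 31: R0=31
after MOV R6, 11: R6=11
after ADD R6, 10: R6=11+10=21
after MOD R0, 8: R0=31%8=7
after SHL R6, 2: R6=21<<2=84
after SUB R6, 20: R6=84-20=64
after SHL R6, 2: R6=64<<2=256
after SUB R0, 2: R0=7-2=5
After step 8: R0 = 5.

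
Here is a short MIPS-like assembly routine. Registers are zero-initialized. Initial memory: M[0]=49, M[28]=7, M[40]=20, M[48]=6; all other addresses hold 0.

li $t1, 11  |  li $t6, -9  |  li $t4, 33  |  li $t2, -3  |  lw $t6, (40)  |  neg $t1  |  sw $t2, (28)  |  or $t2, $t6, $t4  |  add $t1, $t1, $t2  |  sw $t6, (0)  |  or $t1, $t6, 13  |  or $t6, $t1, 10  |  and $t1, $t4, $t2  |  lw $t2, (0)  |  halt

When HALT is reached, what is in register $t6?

31

$t1=11
$t6=-9
$t4=33
$t2=-3
$t6=M[40]=20
$t1=-(11)=-11
sw $t2, (28) → M[28]=-3
$t2=20|33=53
$t1=(-11)+53=42
sw $t6, (0) → M[0]=20
$t1=20|13=29
$t6=29|10=31
$t1=33&53=33
$t2=M[0]=20
halt.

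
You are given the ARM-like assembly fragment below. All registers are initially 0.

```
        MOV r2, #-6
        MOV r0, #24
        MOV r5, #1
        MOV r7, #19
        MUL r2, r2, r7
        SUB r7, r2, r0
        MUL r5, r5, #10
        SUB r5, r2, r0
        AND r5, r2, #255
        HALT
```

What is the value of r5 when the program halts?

r2=-6
r0=24
r5=1
r7=19
r2=(-6)*19=-114
r7=(-114)-24=-138
r5=1*10=10
r5=(-114)-24=-138
r5=(-114)&255=142
halt.

142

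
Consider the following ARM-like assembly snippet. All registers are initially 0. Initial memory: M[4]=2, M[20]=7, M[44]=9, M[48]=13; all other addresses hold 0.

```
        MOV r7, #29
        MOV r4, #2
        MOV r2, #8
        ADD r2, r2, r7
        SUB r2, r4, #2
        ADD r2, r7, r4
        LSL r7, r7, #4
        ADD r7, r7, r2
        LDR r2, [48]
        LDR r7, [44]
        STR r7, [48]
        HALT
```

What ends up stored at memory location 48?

9

r7=29
r4=2
r2=8
r2=8+29=37
r2=2-2=0
r2=29+2=31
r7=29<<4=464
r7=464+31=495
r2=M[48]=13
r7=M[44]=9
STR r7, [48] → M[48]=9
halt.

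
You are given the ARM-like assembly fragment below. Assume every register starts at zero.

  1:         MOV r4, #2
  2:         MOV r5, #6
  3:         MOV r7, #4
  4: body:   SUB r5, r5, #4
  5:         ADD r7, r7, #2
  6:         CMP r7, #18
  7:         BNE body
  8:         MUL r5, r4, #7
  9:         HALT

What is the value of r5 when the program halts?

14

MOV r4, #2 → r4=2
MOV r5, #6 → r5=6
MOV r7, #4 → r7=4
SUB r5, r5, #4 → r5=6-4=2
ADD r7, r7, #2 → r7=4+2=6
CMP r7, #18  (cmp 6,18)
BNE body: taken
SUB r5, r5, #4 → r5=2-4=-2
ADD r7, r7, #2 → r7=6+2=8
CMP r7, #18  (cmp 8,18)
BNE body: taken
SUB r5, r5, #4 → r5=(-2)-4=-6
ADD r7, r7, #2 → r7=8+2=10
CMP r7, #18  (cmp 10,18)
BNE body: taken
SUB r5, r5, #4 → r5=(-6)-4=-10
ADD r7, r7, #2 → r7=10+2=12
CMP r7, #18  (cmp 12,18)
BNE body: taken
SUB r5, r5, #4 → r5=(-10)-4=-14
ADD r7, r7, #2 → r7=12+2=14
CMP r7, #18  (cmp 14,18)
BNE body: taken
SUB r5, r5, #4 → r5=(-14)-4=-18
ADD r7, r7, #2 → r7=14+2=16
CMP r7, #18  (cmp 16,18)
BNE body: taken
SUB r5, r5, #4 → r5=(-18)-4=-22
ADD r7, r7, #2 → r7=16+2=18
CMP r7, #18  (cmp 18,18)
BNE body: not taken
MUL r5, r4, #7 → r5=2*7=14
halt.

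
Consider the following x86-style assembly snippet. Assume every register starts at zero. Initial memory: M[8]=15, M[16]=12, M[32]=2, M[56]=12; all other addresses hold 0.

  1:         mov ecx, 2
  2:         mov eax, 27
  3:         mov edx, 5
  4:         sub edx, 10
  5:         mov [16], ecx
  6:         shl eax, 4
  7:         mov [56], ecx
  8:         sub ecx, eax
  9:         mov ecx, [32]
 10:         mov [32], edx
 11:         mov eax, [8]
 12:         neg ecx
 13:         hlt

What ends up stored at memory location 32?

-5

mov ecx, 2 → ecx=2
mov eax, 27 → eax=27
mov edx, 5 → edx=5
sub edx, 10 → edx=5-10=-5
mov [16], ecx → M[16]=2
shl eax, 4 → eax=27<<4=432
mov [56], ecx → M[56]=2
sub ecx, eax → ecx=2-432=-430
mov ecx, [32] → ecx=M[32]=2
mov [32], edx → M[32]=-5
mov eax, [8] → eax=M[8]=15
neg ecx → ecx=-(2)=-2
halt.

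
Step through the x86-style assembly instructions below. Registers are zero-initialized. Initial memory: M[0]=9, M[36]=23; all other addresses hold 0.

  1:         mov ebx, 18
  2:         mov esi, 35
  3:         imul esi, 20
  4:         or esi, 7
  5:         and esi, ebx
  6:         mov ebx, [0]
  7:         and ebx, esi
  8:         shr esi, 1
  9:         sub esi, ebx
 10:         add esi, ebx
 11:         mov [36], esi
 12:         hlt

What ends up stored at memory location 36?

after mov ebx, 18: ebx=18
after mov esi, 35: esi=35
after imul esi, 20: esi=35*20=700
after or esi, 7: esi=700|7=703
after and esi, ebx: esi=703&18=18
after mov ebx, [0]: ebx=M[0]=9
after and ebx, esi: ebx=9&18=0
after shr esi, 1: esi=18>>1=9
after sub esi, ebx: esi=9-0=9
after add esi, ebx: esi=9+0=9
mov [36], esi → M[36]=9
halt.

9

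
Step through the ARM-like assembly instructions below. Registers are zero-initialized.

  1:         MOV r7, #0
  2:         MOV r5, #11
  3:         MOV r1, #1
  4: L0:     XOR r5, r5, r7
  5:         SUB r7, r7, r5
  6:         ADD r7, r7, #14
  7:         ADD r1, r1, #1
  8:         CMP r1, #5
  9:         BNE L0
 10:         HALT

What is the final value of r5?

MOV r7, #0 → r7=0
MOV r5, #11 → r5=11
MOV r1, #1 → r1=1
XOR r5, r5, r7 → r5=11^0=11
SUB r7, r7, r5 → r7=0-11=-11
ADD r7, r7, #14 → r7=(-11)+14=3
ADD r1, r1, #1 → r1=1+1=2
CMP r1, #5  (cmp 2,5)
BNE L0: taken
XOR r5, r5, r7 → r5=11^3=8
SUB r7, r7, r5 → r7=3-8=-5
ADD r7, r7, #14 → r7=(-5)+14=9
ADD r1, r1, #1 → r1=2+1=3
CMP r1, #5  (cmp 3,5)
BNE L0: taken
XOR r5, r5, r7 → r5=8^9=1
SUB r7, r7, r5 → r7=9-1=8
ADD r7, r7, #14 → r7=8+14=22
ADD r1, r1, #1 → r1=3+1=4
CMP r1, #5  (cmp 4,5)
BNE L0: taken
XOR r5, r5, r7 → r5=1^22=23
SUB r7, r7, r5 → r7=22-23=-1
ADD r7, r7, #14 → r7=(-1)+14=13
ADD r1, r1, #1 → r1=4+1=5
CMP r1, #5  (cmp 5,5)
BNE L0: not taken
halt.

23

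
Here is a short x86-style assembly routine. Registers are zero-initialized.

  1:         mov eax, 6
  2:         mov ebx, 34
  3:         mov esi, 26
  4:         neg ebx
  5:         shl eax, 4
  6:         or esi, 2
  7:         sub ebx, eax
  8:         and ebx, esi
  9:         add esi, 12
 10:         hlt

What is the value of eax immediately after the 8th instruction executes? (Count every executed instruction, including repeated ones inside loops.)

96

mov eax, 6 → eax=6
mov ebx, 34 → ebx=34
mov esi, 26 → esi=26
neg ebx → ebx=-(34)=-34
shl eax, 4 → eax=6<<4=96
or esi, 2 → esi=26|2=26
sub ebx, eax → ebx=(-34)-96=-130
and ebx, esi → ebx=(-130)&26=26
After step 8: eax = 96.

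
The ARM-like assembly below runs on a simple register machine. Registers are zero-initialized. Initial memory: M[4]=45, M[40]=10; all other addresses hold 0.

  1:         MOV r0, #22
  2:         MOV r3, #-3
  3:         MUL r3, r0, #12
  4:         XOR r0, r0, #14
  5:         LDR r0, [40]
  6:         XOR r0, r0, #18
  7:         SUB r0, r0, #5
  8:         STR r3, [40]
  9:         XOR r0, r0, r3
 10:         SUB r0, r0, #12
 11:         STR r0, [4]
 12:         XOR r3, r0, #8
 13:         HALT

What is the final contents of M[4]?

271

r0=22
r3=-3
r3=22*12=264
r0=22^14=24
r0=M[40]=10
r0=10^18=24
r0=24-5=19
STR r3, [40] → M[40]=264
r0=19^264=283
r0=283-12=271
STR r0, [4] → M[4]=271
r3=271^8=263
halt.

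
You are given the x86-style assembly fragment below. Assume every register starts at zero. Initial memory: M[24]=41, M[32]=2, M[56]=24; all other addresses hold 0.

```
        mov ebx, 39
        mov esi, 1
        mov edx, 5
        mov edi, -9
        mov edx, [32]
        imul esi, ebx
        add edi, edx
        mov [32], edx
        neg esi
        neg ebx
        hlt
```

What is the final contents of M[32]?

after mov ebx, 39: ebx=39
after mov esi, 1: esi=1
after mov edx, 5: edx=5
after mov edi, -9: edi=-9
after mov edx, [32]: edx=M[32]=2
after imul esi, ebx: esi=1*39=39
after add edi, edx: edi=(-9)+2=-7
mov [32], edx → M[32]=2
after neg esi: esi=-(39)=-39
after neg ebx: ebx=-(39)=-39
halt.

2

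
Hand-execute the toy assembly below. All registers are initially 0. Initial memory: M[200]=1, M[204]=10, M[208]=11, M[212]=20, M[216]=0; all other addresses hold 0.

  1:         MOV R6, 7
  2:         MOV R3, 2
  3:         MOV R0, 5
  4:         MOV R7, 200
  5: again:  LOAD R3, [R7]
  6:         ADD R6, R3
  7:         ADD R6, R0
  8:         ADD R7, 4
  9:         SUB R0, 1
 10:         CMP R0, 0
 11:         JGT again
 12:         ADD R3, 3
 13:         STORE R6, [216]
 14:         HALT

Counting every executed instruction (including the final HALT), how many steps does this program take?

R6=7
R3=2
R0=5
R7=200
R3=M[200]=1
R6=7+1=8
R6=8+5=13
R7=200+4=204
R0=5-1=4
CMP R0, 0  (cmp 4,0)
JGT again: taken
R3=M[204]=10
R6=13+10=23
R6=23+4=27
R7=204+4=208
R0=4-1=3
CMP R0, 0  (cmp 3,0)
JGT again: taken
R3=M[208]=11
R6=27+11=38
R6=38+3=41
R7=208+4=212
R0=3-1=2
CMP R0, 0  (cmp 2,0)
JGT again: taken
R3=M[212]=20
R6=41+20=61
R6=61+2=63
R7=212+4=216
R0=2-1=1
CMP R0, 0  (cmp 1,0)
JGT again: taken
R3=M[216]=0
R6=63+0=63
R6=63+1=64
R7=216+4=220
R0=1-1=0
CMP R0, 0  (cmp 0,0)
JGT again: not taken
R3=0+3=3
STORE R6, [216] → M[216]=64
halt.
Total executed instructions: 42.

42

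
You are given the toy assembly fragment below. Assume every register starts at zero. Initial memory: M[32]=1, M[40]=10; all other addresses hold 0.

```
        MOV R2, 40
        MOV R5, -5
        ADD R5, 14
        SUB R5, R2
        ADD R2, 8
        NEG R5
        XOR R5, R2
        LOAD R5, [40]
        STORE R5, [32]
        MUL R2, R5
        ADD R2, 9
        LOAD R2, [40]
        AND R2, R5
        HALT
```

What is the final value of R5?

10

MOV R2, 40 → R2=40
MOV R5, -5 → R5=-5
ADD R5, 14 → R5=(-5)+14=9
SUB R5, R2 → R5=9-40=-31
ADD R2, 8 → R2=40+8=48
NEG R5 → R5=-(-31)=31
XOR R5, R2 → R5=31^48=47
LOAD R5, [40] → R5=M[40]=10
STORE R5, [32] → M[32]=10
MUL R2, R5 → R2=48*10=480
ADD R2, 9 → R2=480+9=489
LOAD R2, [40] → R2=M[40]=10
AND R2, R5 → R2=10&10=10
halt.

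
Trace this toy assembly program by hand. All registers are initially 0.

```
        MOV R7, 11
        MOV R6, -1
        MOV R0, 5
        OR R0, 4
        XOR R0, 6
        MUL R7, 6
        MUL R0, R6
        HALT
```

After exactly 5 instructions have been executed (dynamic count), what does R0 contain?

after MOV R7, 11: R7=11
after MOV R6, -1: R6=-1
after MOV R0, 5: R0=5
after OR R0, 4: R0=5|4=5
after XOR R0, 6: R0=5^6=3
After step 5: R0 = 3.

3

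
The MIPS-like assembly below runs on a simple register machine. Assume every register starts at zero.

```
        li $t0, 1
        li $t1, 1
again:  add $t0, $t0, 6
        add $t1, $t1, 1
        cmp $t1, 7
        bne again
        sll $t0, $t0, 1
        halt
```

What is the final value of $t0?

li $t0, 1 → $t0=1
li $t1, 1 → $t1=1
add $t0, $t0, 6 → $t0=1+6=7
add $t1, $t1, 1 → $t1=1+1=2
cmp $t1, 7  (cmp 2,7)
bne again: taken
add $t0, $t0, 6 → $t0=7+6=13
add $t1, $t1, 1 → $t1=2+1=3
cmp $t1, 7  (cmp 3,7)
bne again: taken
add $t0, $t0, 6 → $t0=13+6=19
add $t1, $t1, 1 → $t1=3+1=4
cmp $t1, 7  (cmp 4,7)
bne again: taken
add $t0, $t0, 6 → $t0=19+6=25
add $t1, $t1, 1 → $t1=4+1=5
cmp $t1, 7  (cmp 5,7)
bne again: taken
add $t0, $t0, 6 → $t0=25+6=31
add $t1, $t1, 1 → $t1=5+1=6
cmp $t1, 7  (cmp 6,7)
bne again: taken
add $t0, $t0, 6 → $t0=31+6=37
add $t1, $t1, 1 → $t1=6+1=7
cmp $t1, 7  (cmp 7,7)
bne again: not taken
sll $t0, $t0, 1 → $t0=37<<1=74
halt.

74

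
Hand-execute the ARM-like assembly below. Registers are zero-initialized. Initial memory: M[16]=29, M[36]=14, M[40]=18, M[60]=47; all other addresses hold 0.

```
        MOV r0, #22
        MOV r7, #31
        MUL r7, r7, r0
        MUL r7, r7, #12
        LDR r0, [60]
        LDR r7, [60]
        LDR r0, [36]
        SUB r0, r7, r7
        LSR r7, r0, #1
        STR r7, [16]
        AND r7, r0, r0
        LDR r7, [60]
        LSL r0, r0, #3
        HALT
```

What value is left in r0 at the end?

r0=22
r7=31
r7=31*22=682
r7=682*12=8184
r0=M[60]=47
r7=M[60]=47
r0=M[36]=14
r0=47-47=0
r7=0>>1=0
STR r7, [16] → M[16]=0
r7=0&0=0
r7=M[60]=47
r0=0<<3=0
halt.

0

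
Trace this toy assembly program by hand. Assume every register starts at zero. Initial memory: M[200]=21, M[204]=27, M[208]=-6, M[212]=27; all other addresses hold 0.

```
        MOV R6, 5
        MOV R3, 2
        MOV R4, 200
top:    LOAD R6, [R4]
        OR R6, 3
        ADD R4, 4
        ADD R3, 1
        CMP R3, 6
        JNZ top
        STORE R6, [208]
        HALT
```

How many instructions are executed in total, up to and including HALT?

29

after MOV R6, 5: R6=5
after MOV R3, 2: R3=2
after MOV R4, 200: R4=200
after LOAD R6, [R4]: R6=M[200]=21
after OR R6, 3: R6=21|3=23
after ADD R4, 4: R4=200+4=204
after ADD R3, 1: R3=2+1=3
CMP R3, 6  (cmp 3,6)
JNZ top: taken
after LOAD R6, [R4]: R6=M[204]=27
after OR R6, 3: R6=27|3=27
after ADD R4, 4: R4=204+4=208
after ADD R3, 1: R3=3+1=4
CMP R3, 6  (cmp 4,6)
JNZ top: taken
after LOAD R6, [R4]: R6=M[208]=-6
after OR R6, 3: R6=(-6)|3=-5
after ADD R4, 4: R4=208+4=212
after ADD R3, 1: R3=4+1=5
CMP R3, 6  (cmp 5,6)
JNZ top: taken
after LOAD R6, [R4]: R6=M[212]=27
after OR R6, 3: R6=27|3=27
after ADD R4, 4: R4=212+4=216
after ADD R3, 1: R3=5+1=6
CMP R3, 6  (cmp 6,6)
JNZ top: not taken
STORE R6, [208] → M[208]=27
halt.
Total executed instructions: 29.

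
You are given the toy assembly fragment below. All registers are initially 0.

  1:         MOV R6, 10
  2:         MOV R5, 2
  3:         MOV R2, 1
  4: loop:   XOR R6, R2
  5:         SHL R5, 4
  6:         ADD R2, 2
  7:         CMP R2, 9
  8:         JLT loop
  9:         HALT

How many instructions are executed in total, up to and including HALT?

24

MOV R6, 10 → R6=10
MOV R5, 2 → R5=2
MOV R2, 1 → R2=1
XOR R6, R2 → R6=10^1=11
SHL R5, 4 → R5=2<<4=32
ADD R2, 2 → R2=1+2=3
CMP R2, 9  (cmp 3,9)
JLT loop: taken
XOR R6, R2 → R6=11^3=8
SHL R5, 4 → R5=32<<4=512
ADD R2, 2 → R2=3+2=5
CMP R2, 9  (cmp 5,9)
JLT loop: taken
XOR R6, R2 → R6=8^5=13
SHL R5, 4 → R5=512<<4=8192
ADD R2, 2 → R2=5+2=7
CMP R2, 9  (cmp 7,9)
JLT loop: taken
XOR R6, R2 → R6=13^7=10
SHL R5, 4 → R5=8192<<4=131072
ADD R2, 2 → R2=7+2=9
CMP R2, 9  (cmp 9,9)
JLT loop: not taken
halt.
Total executed instructions: 24.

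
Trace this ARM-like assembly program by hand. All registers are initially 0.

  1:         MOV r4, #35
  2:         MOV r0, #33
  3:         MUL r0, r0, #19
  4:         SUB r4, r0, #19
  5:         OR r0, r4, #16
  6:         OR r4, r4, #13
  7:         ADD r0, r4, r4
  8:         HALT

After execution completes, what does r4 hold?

621

r4=35
r0=33
r0=33*19=627
r4=627-19=608
r0=608|16=624
r4=608|13=621
r0=621+621=1242
halt.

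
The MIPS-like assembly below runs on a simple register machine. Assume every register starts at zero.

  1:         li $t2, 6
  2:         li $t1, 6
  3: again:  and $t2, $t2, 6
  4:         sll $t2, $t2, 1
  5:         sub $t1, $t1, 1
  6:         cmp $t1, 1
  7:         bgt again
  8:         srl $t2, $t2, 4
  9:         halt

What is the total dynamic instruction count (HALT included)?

29

after li $t2, 6: $t2=6
after li $t1, 6: $t1=6
after and $t2, $t2, 6: $t2=6&6=6
after sll $t2, $t2, 1: $t2=6<<1=12
after sub $t1, $t1, 1: $t1=6-1=5
cmp $t1, 1  (cmp 5,1)
bgt again: taken
after and $t2, $t2, 6: $t2=12&6=4
after sll $t2, $t2, 1: $t2=4<<1=8
after sub $t1, $t1, 1: $t1=5-1=4
cmp $t1, 1  (cmp 4,1)
bgt again: taken
after and $t2, $t2, 6: $t2=8&6=0
after sll $t2, $t2, 1: $t2=0<<1=0
after sub $t1, $t1, 1: $t1=4-1=3
cmp $t1, 1  (cmp 3,1)
bgt again: taken
after and $t2, $t2, 6: $t2=0&6=0
after sll $t2, $t2, 1: $t2=0<<1=0
after sub $t1, $t1, 1: $t1=3-1=2
cmp $t1, 1  (cmp 2,1)
bgt again: taken
after and $t2, $t2, 6: $t2=0&6=0
after sll $t2, $t2, 1: $t2=0<<1=0
after sub $t1, $t1, 1: $t1=2-1=1
cmp $t1, 1  (cmp 1,1)
bgt again: not taken
after srl $t2, $t2, 4: $t2=0>>4=0
halt.
Total executed instructions: 29.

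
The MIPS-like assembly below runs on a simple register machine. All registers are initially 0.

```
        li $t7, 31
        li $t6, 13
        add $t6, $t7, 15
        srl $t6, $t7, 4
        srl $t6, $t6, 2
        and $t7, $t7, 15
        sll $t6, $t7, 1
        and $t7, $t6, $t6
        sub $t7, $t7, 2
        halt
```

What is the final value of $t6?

30

li $t7, 31 → $t7=31
li $t6, 13 → $t6=13
add $t6, $t7, 15 → $t6=31+15=46
srl $t6, $t7, 4 → $t6=31>>4=1
srl $t6, $t6, 2 → $t6=1>>2=0
and $t7, $t7, 15 → $t7=31&15=15
sll $t6, $t7, 1 → $t6=15<<1=30
and $t7, $t6, $t6 → $t7=30&30=30
sub $t7, $t7, 2 → $t7=30-2=28
halt.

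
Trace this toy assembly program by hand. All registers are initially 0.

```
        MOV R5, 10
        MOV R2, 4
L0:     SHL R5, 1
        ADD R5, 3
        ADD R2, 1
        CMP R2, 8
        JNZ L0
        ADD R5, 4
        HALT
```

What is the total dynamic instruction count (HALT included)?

24

MOV R5, 10 → R5=10
MOV R2, 4 → R2=4
SHL R5, 1 → R5=10<<1=20
ADD R5, 3 → R5=20+3=23
ADD R2, 1 → R2=4+1=5
CMP R2, 8  (cmp 5,8)
JNZ L0: taken
SHL R5, 1 → R5=23<<1=46
ADD R5, 3 → R5=46+3=49
ADD R2, 1 → R2=5+1=6
CMP R2, 8  (cmp 6,8)
JNZ L0: taken
SHL R5, 1 → R5=49<<1=98
ADD R5, 3 → R5=98+3=101
ADD R2, 1 → R2=6+1=7
CMP R2, 8  (cmp 7,8)
JNZ L0: taken
SHL R5, 1 → R5=101<<1=202
ADD R5, 3 → R5=202+3=205
ADD R2, 1 → R2=7+1=8
CMP R2, 8  (cmp 8,8)
JNZ L0: not taken
ADD R5, 4 → R5=205+4=209
halt.
Total executed instructions: 24.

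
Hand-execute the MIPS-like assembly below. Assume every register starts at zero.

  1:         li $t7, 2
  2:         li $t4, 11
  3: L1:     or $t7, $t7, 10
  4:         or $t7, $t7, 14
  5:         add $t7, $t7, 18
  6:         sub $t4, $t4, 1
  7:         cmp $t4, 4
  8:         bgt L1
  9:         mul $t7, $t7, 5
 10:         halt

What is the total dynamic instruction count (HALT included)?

46

li $t7, 2 → $t7=2
li $t4, 11 → $t4=11
or $t7, $t7, 10 → $t7=2|10=10
or $t7, $t7, 14 → $t7=10|14=14
add $t7, $t7, 18 → $t7=14+18=32
sub $t4, $t4, 1 → $t4=11-1=10
cmp $t4, 4  (cmp 10,4)
bgt L1: taken
or $t7, $t7, 10 → $t7=32|10=42
or $t7, $t7, 14 → $t7=42|14=46
add $t7, $t7, 18 → $t7=46+18=64
sub $t4, $t4, 1 → $t4=10-1=9
cmp $t4, 4  (cmp 9,4)
bgt L1: taken
or $t7, $t7, 10 → $t7=64|10=74
or $t7, $t7, 14 → $t7=74|14=78
add $t7, $t7, 18 → $t7=78+18=96
sub $t4, $t4, 1 → $t4=9-1=8
cmp $t4, 4  (cmp 8,4)
bgt L1: taken
or $t7, $t7, 10 → $t7=96|10=106
or $t7, $t7, 14 → $t7=106|14=110
add $t7, $t7, 18 → $t7=110+18=128
sub $t4, $t4, 1 → $t4=8-1=7
cmp $t4, 4  (cmp 7,4)
bgt L1: taken
or $t7, $t7, 10 → $t7=128|10=138
or $t7, $t7, 14 → $t7=138|14=142
add $t7, $t7, 18 → $t7=142+18=160
sub $t4, $t4, 1 → $t4=7-1=6
cmp $t4, 4  (cmp 6,4)
bgt L1: taken
or $t7, $t7, 10 → $t7=160|10=170
or $t7, $t7, 14 → $t7=170|14=174
add $t7, $t7, 18 → $t7=174+18=192
sub $t4, $t4, 1 → $t4=6-1=5
cmp $t4, 4  (cmp 5,4)
bgt L1: taken
or $t7, $t7, 10 → $t7=192|10=202
or $t7, $t7, 14 → $t7=202|14=206
add $t7, $t7, 18 → $t7=206+18=224
sub $t4, $t4, 1 → $t4=5-1=4
cmp $t4, 4  (cmp 4,4)
bgt L1: not taken
mul $t7, $t7, 5 → $t7=224*5=1120
halt.
Total executed instructions: 46.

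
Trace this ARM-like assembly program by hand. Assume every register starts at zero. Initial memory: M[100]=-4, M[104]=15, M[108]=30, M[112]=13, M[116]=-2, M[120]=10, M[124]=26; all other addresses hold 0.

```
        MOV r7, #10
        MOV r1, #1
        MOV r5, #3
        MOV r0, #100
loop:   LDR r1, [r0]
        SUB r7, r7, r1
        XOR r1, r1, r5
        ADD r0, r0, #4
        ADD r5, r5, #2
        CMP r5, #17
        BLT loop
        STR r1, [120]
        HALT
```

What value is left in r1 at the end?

21

MOV r7, #10 → r7=10
MOV r1, #1 → r1=1
MOV r5, #3 → r5=3
MOV r0, #100 → r0=100
LDR r1, [r0] → r1=M[100]=-4
SUB r7, r7, r1 → r7=10-(-4)=14
XOR r1, r1, r5 → r1=(-4)^3=-1
ADD r0, r0, #4 → r0=100+4=104
ADD r5, r5, #2 → r5=3+2=5
CMP r5, #17  (cmp 5,17)
BLT loop: taken
LDR r1, [r0] → r1=M[104]=15
SUB r7, r7, r1 → r7=14-15=-1
XOR r1, r1, r5 → r1=15^5=10
ADD r0, r0, #4 → r0=104+4=108
ADD r5, r5, #2 → r5=5+2=7
CMP r5, #17  (cmp 7,17)
BLT loop: taken
LDR r1, [r0] → r1=M[108]=30
SUB r7, r7, r1 → r7=(-1)-30=-31
XOR r1, r1, r5 → r1=30^7=25
ADD r0, r0, #4 → r0=108+4=112
ADD r5, r5, #2 → r5=7+2=9
CMP r5, #17  (cmp 9,17)
BLT loop: taken
LDR r1, [r0] → r1=M[112]=13
SUB r7, r7, r1 → r7=(-31)-13=-44
XOR r1, r1, r5 → r1=13^9=4
ADD r0, r0, #4 → r0=112+4=116
ADD r5, r5, #2 → r5=9+2=11
CMP r5, #17  (cmp 11,17)
BLT loop: taken
LDR r1, [r0] → r1=M[116]=-2
SUB r7, r7, r1 → r7=(-44)-(-2)=-42
XOR r1, r1, r5 → r1=(-2)^11=-11
ADD r0, r0, #4 → r0=116+4=120
ADD r5, r5, #2 → r5=11+2=13
CMP r5, #17  (cmp 13,17)
BLT loop: taken
LDR r1, [r0] → r1=M[120]=10
SUB r7, r7, r1 → r7=(-42)-10=-52
XOR r1, r1, r5 → r1=10^13=7
ADD r0, r0, #4 → r0=120+4=124
ADD r5, r5, #2 → r5=13+2=15
CMP r5, #17  (cmp 15,17)
BLT loop: taken
LDR r1, [r0] → r1=M[124]=26
SUB r7, r7, r1 → r7=(-52)-26=-78
XOR r1, r1, r5 → r1=26^15=21
ADD r0, r0, #4 → r0=124+4=128
ADD r5, r5, #2 → r5=15+2=17
CMP r5, #17  (cmp 17,17)
BLT loop: not taken
STR r1, [120] → M[120]=21
halt.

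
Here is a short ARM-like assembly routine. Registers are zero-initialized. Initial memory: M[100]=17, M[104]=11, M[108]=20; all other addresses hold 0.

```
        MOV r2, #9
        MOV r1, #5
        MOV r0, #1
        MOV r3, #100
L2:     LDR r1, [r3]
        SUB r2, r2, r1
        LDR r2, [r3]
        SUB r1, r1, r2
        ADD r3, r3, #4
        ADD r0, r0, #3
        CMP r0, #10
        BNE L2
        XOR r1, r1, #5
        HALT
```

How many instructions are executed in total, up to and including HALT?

30

MOV r2, #9 → r2=9
MOV r1, #5 → r1=5
MOV r0, #1 → r0=1
MOV r3, #100 → r3=100
LDR r1, [r3] → r1=M[100]=17
SUB r2, r2, r1 → r2=9-17=-8
LDR r2, [r3] → r2=M[100]=17
SUB r1, r1, r2 → r1=17-17=0
ADD r3, r3, #4 → r3=100+4=104
ADD r0, r0, #3 → r0=1+3=4
CMP r0, #10  (cmp 4,10)
BNE L2: taken
LDR r1, [r3] → r1=M[104]=11
SUB r2, r2, r1 → r2=17-11=6
LDR r2, [r3] → r2=M[104]=11
SUB r1, r1, r2 → r1=11-11=0
ADD r3, r3, #4 → r3=104+4=108
ADD r0, r0, #3 → r0=4+3=7
CMP r0, #10  (cmp 7,10)
BNE L2: taken
LDR r1, [r3] → r1=M[108]=20
SUB r2, r2, r1 → r2=11-20=-9
LDR r2, [r3] → r2=M[108]=20
SUB r1, r1, r2 → r1=20-20=0
ADD r3, r3, #4 → r3=108+4=112
ADD r0, r0, #3 → r0=7+3=10
CMP r0, #10  (cmp 10,10)
BNE L2: not taken
XOR r1, r1, #5 → r1=0^5=5
halt.
Total executed instructions: 30.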